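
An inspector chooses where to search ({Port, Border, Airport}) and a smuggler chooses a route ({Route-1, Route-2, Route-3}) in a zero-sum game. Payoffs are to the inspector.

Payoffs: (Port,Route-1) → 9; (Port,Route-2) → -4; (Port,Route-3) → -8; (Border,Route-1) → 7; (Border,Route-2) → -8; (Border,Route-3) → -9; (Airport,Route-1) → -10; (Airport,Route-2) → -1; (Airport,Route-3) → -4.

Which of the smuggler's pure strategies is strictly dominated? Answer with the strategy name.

Route-2

Route-3 holds the inspector's payoff strictly below Route-2 in every row: -8 < -4, -9 < -8, -4 < -1.
So Route-2 is strictly dominated for the smuggler.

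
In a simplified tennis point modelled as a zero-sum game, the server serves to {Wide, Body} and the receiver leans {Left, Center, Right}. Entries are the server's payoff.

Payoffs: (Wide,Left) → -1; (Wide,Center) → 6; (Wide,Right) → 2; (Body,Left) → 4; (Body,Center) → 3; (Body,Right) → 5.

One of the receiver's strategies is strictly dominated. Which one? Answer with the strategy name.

Right

Left holds the server's payoff strictly below Right in every row: -1 < 2, 4 < 5.
So Right is strictly dominated for the receiver.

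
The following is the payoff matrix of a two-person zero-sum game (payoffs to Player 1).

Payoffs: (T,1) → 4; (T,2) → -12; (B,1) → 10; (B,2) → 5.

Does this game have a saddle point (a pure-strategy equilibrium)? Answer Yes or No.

Row minima: T → -12, B → 5; maximin = 5.
Column maxima: 1 → 10, 2 → 5; minimax = 5.
maximin = minimax = 5, so a saddle point exists.

Yes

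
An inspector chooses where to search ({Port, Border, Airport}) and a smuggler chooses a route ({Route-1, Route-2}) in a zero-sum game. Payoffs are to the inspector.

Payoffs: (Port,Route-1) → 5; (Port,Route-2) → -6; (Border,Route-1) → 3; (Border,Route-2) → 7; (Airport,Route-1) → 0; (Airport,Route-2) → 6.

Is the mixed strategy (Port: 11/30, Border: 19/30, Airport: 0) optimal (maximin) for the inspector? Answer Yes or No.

No

Against Route-1 this mix gives (11/30)·5 + (19/30)·3 = 56/15.
Against Route-2 this mix gives (11/30)·(-6) + (19/30)·7 = 67/30.
The smuggler will play Route-2, holding the inspector to 67/30. Shifting weight toward the row that does better against Route-2 would raise this floor (the equalizing mix achieves 53/15 against both Route-2 and Route-1), so the proposed strategy is not optimal.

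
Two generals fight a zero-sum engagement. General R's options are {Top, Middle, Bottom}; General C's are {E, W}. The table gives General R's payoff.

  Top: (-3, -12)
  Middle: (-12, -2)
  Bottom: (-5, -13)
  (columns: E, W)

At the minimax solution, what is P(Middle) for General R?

9/19

Row minima: Top → -12, Middle → -12, Bottom → -13; maximin = -12.
Column maxima: E → -3, W → -2; minimax = -3.
-12 ≠ -3, so there is no saddle point; optimal play is mixed.
Bottom is strictly dominated by Top, so General R never plays it.
On the remaining 2×2 (Top, Middle vs E, W):
Let General R play Top with probability p. Expected payoff against E: (-3)p + (-12)(1−p) = 9p − 12; against W: (-12)p + (-2)(1−p) = −10p − 2.
Setting these equal: 9p − 12 = −10p − 2 ⇒ 19p = 10 ⇒ p = 10/19, and the value is (9)·(10/19) − 12 = -138/19.
For General C: with q = P(E), equating Top's and Middle's payoffs gives 9q − 12 = −10q − 2 ⇒ q = 10/19.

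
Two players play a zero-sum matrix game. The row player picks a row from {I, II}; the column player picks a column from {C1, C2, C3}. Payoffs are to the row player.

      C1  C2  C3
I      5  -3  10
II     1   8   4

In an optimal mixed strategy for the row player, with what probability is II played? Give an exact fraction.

8/15

Row minima: I → -3, II → 1; maximin = 1.
Column maxima: C1 → 5, C2 → 8, C3 → 10; minimax = 5.
1 ≠ 5, so there is no saddle point; optimal play is mixed.
C3 is strictly dominated by C1 (it gives the row player strictly more in every row), so the column player never plays it.
On the remaining 2×2 (I, II vs C1, C2):
Let the row player play I with probability p. Expected payoff against C1: 5p + 1(1−p) = 4p + 1; against C2: (-3)p + 8(1−p) = −11p + 8.
Setting these equal: 4p + 1 = −11p + 8 ⇒ 15p = 7 ⇒ p = 7/15, and the value is (4)·(7/15) + 1 = 43/15.
For the column player: with q = P(C1), equating I's and II's payoffs gives 8q − 3 = −7q + 8 ⇒ q = 11/15.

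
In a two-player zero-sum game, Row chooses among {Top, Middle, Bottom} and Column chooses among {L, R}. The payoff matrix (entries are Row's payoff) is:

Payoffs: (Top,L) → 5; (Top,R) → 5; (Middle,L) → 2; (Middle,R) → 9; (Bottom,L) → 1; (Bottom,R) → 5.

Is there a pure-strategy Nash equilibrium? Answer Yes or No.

Yes

Row minima: Top → 5, Middle → 2, Bottom → 1; maximin = 5.
Column maxima: L → 5, R → 9; minimax = 5.
maximin = minimax = 5, so a saddle point exists.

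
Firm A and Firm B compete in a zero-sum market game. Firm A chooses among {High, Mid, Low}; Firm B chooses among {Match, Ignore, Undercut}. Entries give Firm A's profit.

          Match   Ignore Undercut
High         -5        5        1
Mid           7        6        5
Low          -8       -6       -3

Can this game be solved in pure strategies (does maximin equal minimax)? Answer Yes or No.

Yes

Row minima: High → -5, Mid → 5, Low → -8; maximin = 5.
Column maxima: Match → 7, Ignore → 6, Undercut → 5; minimax = 5.
maximin = minimax = 5, so a saddle point exists.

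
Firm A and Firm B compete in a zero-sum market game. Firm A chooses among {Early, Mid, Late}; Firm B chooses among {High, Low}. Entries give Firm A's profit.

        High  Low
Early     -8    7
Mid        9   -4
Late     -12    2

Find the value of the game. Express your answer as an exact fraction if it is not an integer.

31/28

Row minima: Early → -8, Mid → -4, Late → -12; maximin = -4.
Column maxima: High → 9, Low → 7; minimax = 7.
-4 ≠ 7, so there is no saddle point; optimal play is mixed.
Late is strictly dominated by Early, so Firm A never plays it.
On the remaining 2×2 (Early, Mid vs High, Low):
Let Firm A play Early with probability p. Expected payoff against High: (-8)p + 9(1−p) = −17p + 9; against Low: 7p + (-4)(1−p) = 11p − 4.
Setting these equal: −17p + 9 = 11p − 4 ⇒ −28p = -13 ⇒ p = 13/28, and the value is (-17)·(13/28) + 9 = 31/28.
For Firm B: with q = P(High), equating Early's and Mid's payoffs gives −15q + 7 = 13q − 4 ⇒ q = 11/28.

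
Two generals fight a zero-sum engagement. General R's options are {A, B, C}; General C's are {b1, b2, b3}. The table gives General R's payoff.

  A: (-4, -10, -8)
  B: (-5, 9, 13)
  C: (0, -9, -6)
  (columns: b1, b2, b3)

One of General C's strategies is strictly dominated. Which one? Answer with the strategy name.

b2 holds General R's payoff strictly below b3 in every row: -10 < -8, 9 < 13, -9 < -6.
So b3 is strictly dominated for General C.

b3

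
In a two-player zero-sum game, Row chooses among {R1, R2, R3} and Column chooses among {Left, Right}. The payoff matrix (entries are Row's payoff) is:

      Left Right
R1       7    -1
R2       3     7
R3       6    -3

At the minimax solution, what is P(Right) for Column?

1/3

Row minima: R1 → -1, R2 → 3, R3 → -3; maximin = 3.
Column maxima: Left → 7, Right → 7; minimax = 7.
3 ≠ 7, so there is no saddle point; optimal play is mixed.
R3 is strictly dominated by R1, so Row never plays it.
On the remaining 2×2 (R1, R2 vs Left, Right):
Let Row play R1 with probability p. Expected payoff against Left: 7p + 3(1−p) = 4p + 3; against Right: (-1)p + 7(1−p) = −8p + 7.
Setting these equal: 4p + 3 = −8p + 7 ⇒ 12p = 4 ⇒ p = 1/3, and the value is (4)·(1/3) + 3 = 13/3.
For Column: with q = P(Left), equating R1's and R2's payoffs gives 8q − 1 = −4q + 7 ⇒ q = 2/3.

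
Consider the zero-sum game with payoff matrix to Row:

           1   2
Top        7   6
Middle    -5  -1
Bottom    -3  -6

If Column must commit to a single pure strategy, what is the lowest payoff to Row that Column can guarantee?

Column maxima: 1 → 7, 2 → 6.
The smallest of these is 6.

6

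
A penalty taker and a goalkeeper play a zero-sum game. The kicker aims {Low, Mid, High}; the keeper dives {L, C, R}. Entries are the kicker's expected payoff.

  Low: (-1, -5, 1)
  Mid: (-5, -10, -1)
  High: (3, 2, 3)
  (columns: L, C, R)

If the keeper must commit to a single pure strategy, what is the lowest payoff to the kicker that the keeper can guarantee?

2

Column maxima: L → 3, C → 2, R → 3.
The smallest of these is 2.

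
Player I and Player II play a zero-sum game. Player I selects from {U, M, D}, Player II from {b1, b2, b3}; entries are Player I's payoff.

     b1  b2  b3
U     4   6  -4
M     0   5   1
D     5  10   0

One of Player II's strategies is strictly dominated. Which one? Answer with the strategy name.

b2

b1 holds Player I's payoff strictly below b2 in every row: 4 < 6, 0 < 5, 5 < 10.
So b2 is strictly dominated for Player II.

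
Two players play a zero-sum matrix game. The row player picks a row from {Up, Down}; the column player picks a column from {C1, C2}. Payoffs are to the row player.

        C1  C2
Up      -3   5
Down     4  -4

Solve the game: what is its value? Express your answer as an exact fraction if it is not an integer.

1/2

Row minima: Up → -3, Down → -4; maximin = -3.
Column maxima: C1 → 4, C2 → 5; minimax = 4.
-3 ≠ 4, so there is no saddle point; optimal play is mixed.
Let the row player play Up with probability p. Expected payoff against C1: (-3)p + 4(1−p) = −7p + 4; against C2: 5p + (-4)(1−p) = 9p − 4.
Setting these equal: −7p + 4 = 9p − 4 ⇒ −16p = -8 ⇒ p = 1/2, and the value is (-7)·(1/2) + 4 = 1/2.
For the column player: with q = P(C1), equating Up's and Down's payoffs gives −8q + 5 = 8q − 4 ⇒ q = 9/16.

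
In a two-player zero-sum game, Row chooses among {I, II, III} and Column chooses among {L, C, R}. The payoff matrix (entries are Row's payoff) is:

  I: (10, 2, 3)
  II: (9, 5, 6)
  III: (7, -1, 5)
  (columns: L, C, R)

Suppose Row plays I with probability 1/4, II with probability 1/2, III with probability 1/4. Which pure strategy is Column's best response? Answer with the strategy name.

C

If Column plays L, Row's expected payoff is (1/4)·10 + (1/2)·9 + (1/4)·7 = 35/4.
If Column plays C, Row's expected payoff is (1/4)·2 + (1/2)·5 + (1/4)·(-1) = 11/4.
If Column plays R, Row's expected payoff is (1/4)·3 + (1/2)·6 + (1/4)·5 = 5.
Column minimizes Row's payoff; the smallest is 11/4, so the best response is C.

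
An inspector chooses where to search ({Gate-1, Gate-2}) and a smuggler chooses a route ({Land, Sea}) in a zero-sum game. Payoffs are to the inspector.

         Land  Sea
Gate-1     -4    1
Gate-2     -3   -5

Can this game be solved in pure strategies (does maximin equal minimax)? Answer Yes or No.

Row minima: Gate-1 → -4, Gate-2 → -5; maximin = -4.
Column maxima: Land → -3, Sea → 1; minimax = -3.
-4 ≠ -3, so no pure-strategy equilibrium exists.

No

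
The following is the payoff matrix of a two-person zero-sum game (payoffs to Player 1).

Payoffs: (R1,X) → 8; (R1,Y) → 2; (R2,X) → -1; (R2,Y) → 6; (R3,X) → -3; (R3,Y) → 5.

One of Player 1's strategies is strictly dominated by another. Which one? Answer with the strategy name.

R2 gives a strictly higher payoff than R3 against every column: -1 > -3, 6 > 5.
So R3 is strictly dominated and Player 1 never plays it.

R3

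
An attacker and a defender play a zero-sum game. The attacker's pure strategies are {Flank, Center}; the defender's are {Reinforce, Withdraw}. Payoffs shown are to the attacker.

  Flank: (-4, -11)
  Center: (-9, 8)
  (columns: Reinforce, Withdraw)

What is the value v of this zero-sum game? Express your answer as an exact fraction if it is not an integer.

Row minima: Flank → -11, Center → -9; maximin = -9.
Column maxima: Reinforce → -4, Withdraw → 8; minimax = -4.
-9 ≠ -4, so there is no saddle point; optimal play is mixed.
Let the attacker play Flank with probability p. Expected payoff against Reinforce: (-4)p + (-9)(1−p) = 5p − 9; against Withdraw: (-11)p + 8(1−p) = −19p + 8.
Setting these equal: 5p − 9 = −19p + 8 ⇒ 24p = 17 ⇒ p = 17/24, and the value is (5)·(17/24) − 9 = -131/24.
For the defender: with q = P(Reinforce), equating Flank's and Center's payoffs gives 7q − 11 = −17q + 8 ⇒ q = 19/24.

-131/24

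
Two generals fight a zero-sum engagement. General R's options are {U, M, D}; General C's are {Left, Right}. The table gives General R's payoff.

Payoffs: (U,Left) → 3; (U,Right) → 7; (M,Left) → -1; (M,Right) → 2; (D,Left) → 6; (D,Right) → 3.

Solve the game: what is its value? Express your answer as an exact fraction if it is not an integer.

Row minima: U → 3, M → -1, D → 3; maximin = 3.
Column maxima: Left → 6, Right → 7; minimax = 6.
3 ≠ 6, so there is no saddle point; optimal play is mixed.
M is strictly dominated by U, so General R never plays it.
On the remaining 2×2 (U, D vs Left, Right):
Let General R play U with probability p. Expected payoff against Left: 3p + 6(1−p) = −3p + 6; against Right: 7p + 3(1−p) = 4p + 3.
Setting these equal: −3p + 6 = 4p + 3 ⇒ −7p = -3 ⇒ p = 3/7, and the value is (-3)·(3/7) + 6 = 33/7.
For General C: with q = P(Left), equating U's and D's payoffs gives −4q + 7 = 3q + 3 ⇒ q = 4/7.

33/7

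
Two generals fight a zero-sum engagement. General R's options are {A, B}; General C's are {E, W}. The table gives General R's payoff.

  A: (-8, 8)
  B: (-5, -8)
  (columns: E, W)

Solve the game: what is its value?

Row minima: A → -8, B → -8; maximin = -8.
Column maxima: E → -5, W → 8; minimax = -5.
-8 ≠ -5, so there is no saddle point; optimal play is mixed.
Let General R play A with probability p. Expected payoff against E: (-8)p + (-5)(1−p) = −3p − 5; against W: 8p + (-8)(1−p) = 16p − 8.
Setting these equal: −3p − 5 = 16p − 8 ⇒ −19p = -3 ⇒ p = 3/19, and the value is (-3)·(3/19) − 5 = -104/19.
For General C: with q = P(E), equating A's and B's payoffs gives −16q + 8 = 3q − 8 ⇒ q = 16/19.

-104/19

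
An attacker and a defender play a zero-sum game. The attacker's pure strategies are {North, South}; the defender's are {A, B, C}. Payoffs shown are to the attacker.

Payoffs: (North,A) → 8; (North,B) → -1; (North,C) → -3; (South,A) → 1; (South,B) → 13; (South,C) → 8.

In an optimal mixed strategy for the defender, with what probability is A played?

11/18

Row minima: North → -3, South → 1; maximin = 1.
Column maxima: A → 8, B → 13, C → 8; minimax = 8.
1 ≠ 8, so there is no saddle point; optimal play is mixed.
B is strictly dominated by C (it gives the attacker strictly more in every row), so the defender never plays it.
On the remaining 2×2 (North, South vs A, C):
Let the attacker play North with probability p. Expected payoff against A: 8p + 1(1−p) = 7p + 1; against C: (-3)p + 8(1−p) = −11p + 8.
Setting these equal: 7p + 1 = −11p + 8 ⇒ 18p = 7 ⇒ p = 7/18, and the value is (7)·(7/18) + 1 = 67/18.
For the defender: with q = P(A), equating North's and South's payoffs gives 11q − 3 = −7q + 8 ⇒ q = 11/18.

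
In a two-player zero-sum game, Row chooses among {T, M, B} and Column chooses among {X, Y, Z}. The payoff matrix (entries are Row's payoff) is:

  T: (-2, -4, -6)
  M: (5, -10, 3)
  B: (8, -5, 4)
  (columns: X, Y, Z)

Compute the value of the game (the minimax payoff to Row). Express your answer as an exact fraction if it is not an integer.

Row minima: T → -6, M → -10, B → -5; maximin = -5.
Column maxima: X → 8, Y → -4, Z → 4; minimax = -4.
-5 ≠ -4, so there is no saddle point; optimal play is mixed.
M is strictly dominated by B, so Row never plays it.
X is strictly dominated by Y (it gives Row strictly more in every row), so Column never plays it.
On the remaining 2×2 (T, B vs Y, Z):
Let Row play T with probability p. Expected payoff against Y: (-4)p + (-5)(1−p) = p − 5; against Z: (-6)p + 4(1−p) = −10p + 4.
Setting these equal: p − 5 = −10p + 4 ⇒ 11p = 9 ⇒ p = 9/11, and the value is (1)·(9/11) − 5 = -46/11.
For Column: with q = P(Y), equating T's and B's payoffs gives 2q − 6 = −9q + 4 ⇒ q = 10/11.

-46/11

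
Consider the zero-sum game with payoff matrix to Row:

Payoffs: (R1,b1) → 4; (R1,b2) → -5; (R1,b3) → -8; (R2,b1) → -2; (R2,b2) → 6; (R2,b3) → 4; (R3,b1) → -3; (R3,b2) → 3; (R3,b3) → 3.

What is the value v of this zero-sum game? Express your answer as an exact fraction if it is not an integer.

0

Row minima: R1 → -8, R2 → -2, R3 → -3; maximin = -2.
Column maxima: b1 → 4, b2 → 6, b3 → 4; minimax = 4.
-2 ≠ 4, so there is no saddle point; optimal play is mixed.
R3 is strictly dominated by R2, so Row never plays it.
With R3 eliminated, b2 is strictly dominated by b3 (it gives Row strictly more in every remaining row), so Column never plays it.
On the remaining 2×2 (R1, R2 vs b1, b3):
Let Row play R1 with probability p. Expected payoff against b1: 4p + (-2)(1−p) = 6p − 2; against b3: (-8)p + 4(1−p) = −12p + 4.
Setting these equal: 6p − 2 = −12p + 4 ⇒ 18p = 6 ⇒ p = 1/3, and the value is (6)·(1/3) − 2 = 0.
For Column: with q = P(b1), equating R1's and R2's payoffs gives 12q − 8 = −6q + 4 ⇒ q = 2/3.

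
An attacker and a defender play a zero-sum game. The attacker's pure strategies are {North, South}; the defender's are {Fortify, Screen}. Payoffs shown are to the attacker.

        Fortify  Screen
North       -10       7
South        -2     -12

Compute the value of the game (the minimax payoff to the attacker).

-134/27

Row minima: North → -10, South → -12; maximin = -10.
Column maxima: Fortify → -2, Screen → 7; minimax = -2.
-10 ≠ -2, so there is no saddle point; optimal play is mixed.
Let the attacker play North with probability p. Expected payoff against Fortify: (-10)p + (-2)(1−p) = −8p − 2; against Screen: 7p + (-12)(1−p) = 19p − 12.
Setting these equal: −8p − 2 = 19p − 12 ⇒ −27p = -10 ⇒ p = 10/27, and the value is (-8)·(10/27) − 2 = -134/27.
For the defender: with q = P(Fortify), equating North's and South's payoffs gives −17q + 7 = 10q − 12 ⇒ q = 19/27.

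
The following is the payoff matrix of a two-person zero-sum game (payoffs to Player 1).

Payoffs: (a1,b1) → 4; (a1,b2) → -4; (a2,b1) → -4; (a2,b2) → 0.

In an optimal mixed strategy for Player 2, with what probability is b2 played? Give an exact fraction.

Row minima: a1 → -4, a2 → -4; maximin = -4.
Column maxima: b1 → 4, b2 → 0; minimax = 0.
-4 ≠ 0, so there is no saddle point; optimal play is mixed.
Let Player 1 play a1 with probability p. Expected payoff against b1: 4p + (-4)(1−p) = 8p − 4; against b2: (-4)p + 0(1−p) = −4p.
Setting these equal: 8p − 4 = −4p ⇒ 12p = 4 ⇒ p = 1/3, and the value is (8)·(1/3) − 4 = -4/3.
For Player 2: with q = P(b1), equating a1's and a2's payoffs gives 8q − 4 = −4q ⇒ q = 1/3.

2/3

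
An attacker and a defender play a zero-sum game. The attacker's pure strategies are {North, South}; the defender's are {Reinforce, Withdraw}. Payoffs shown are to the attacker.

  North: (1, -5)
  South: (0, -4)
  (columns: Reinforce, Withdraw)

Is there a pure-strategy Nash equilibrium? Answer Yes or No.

Row minima: North → -5, South → -4; maximin = -4.
Column maxima: Reinforce → 1, Withdraw → -4; minimax = -4.
maximin = minimax = -4, so a saddle point exists.

Yes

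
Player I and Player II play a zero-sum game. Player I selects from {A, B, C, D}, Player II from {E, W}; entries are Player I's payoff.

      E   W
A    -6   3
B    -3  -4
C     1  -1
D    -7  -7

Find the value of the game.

-3/11

Row minima: A → -6, B → -4, C → -1, D → -7; maximin = -1.
Column maxima: E → 1, W → 3; minimax = 1.
-1 ≠ 1, so there is no saddle point; optimal play is mixed.
B is strictly dominated by C, so Player I never plays it.
D is strictly dominated by A, so Player I never plays it.
On the remaining 2×2 (A, C vs E, W):
Let Player I play A with probability p. Expected payoff against E: (-6)p + 1(1−p) = −7p + 1; against W: 3p + (-1)(1−p) = 4p − 1.
Setting these equal: −7p + 1 = 4p − 1 ⇒ −11p = -2 ⇒ p = 2/11, and the value is (-7)·(2/11) + 1 = -3/11.
For Player II: with q = P(E), equating A's and C's payoffs gives −9q + 3 = 2q − 1 ⇒ q = 4/11.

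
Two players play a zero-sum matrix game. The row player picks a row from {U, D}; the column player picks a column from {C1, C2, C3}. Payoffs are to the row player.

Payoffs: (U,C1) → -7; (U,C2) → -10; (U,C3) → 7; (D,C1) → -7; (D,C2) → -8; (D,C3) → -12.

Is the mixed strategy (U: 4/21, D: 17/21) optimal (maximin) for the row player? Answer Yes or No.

Against C1 this mix gives (4/21)·(-7) + (17/21)·(-7) = -7.
Against C2 this mix gives (4/21)·(-10) + (17/21)·(-8) = -176/21.
Against C3 this mix gives (4/21)·7 + (17/21)·(-12) = -176/21.
All of the column player's active replies (C2, C3) yield -176/21, and no column does worse for the row player. The mix makes the column player indifferent and guarantees -176/21, so it is optimal.

Yes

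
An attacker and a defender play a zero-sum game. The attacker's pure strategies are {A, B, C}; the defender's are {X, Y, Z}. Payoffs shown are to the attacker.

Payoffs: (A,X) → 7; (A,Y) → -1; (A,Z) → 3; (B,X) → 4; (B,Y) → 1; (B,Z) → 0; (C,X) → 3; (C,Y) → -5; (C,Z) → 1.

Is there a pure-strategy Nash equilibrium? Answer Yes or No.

Row minima: A → -1, B → 0, C → -5; maximin = 0.
Column maxima: X → 7, Y → 1, Z → 3; minimax = 1.
0 ≠ 1, so no pure-strategy equilibrium exists.

No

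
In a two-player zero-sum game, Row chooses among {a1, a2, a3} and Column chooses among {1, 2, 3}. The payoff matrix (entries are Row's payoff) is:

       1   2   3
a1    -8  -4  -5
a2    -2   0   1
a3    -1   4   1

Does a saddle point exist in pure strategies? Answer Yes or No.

Yes

Row minima: a1 → -8, a2 → -2, a3 → -1; maximin = -1.
Column maxima: 1 → -1, 2 → 4, 3 → 1; minimax = -1.
maximin = minimax = -1, so a saddle point exists.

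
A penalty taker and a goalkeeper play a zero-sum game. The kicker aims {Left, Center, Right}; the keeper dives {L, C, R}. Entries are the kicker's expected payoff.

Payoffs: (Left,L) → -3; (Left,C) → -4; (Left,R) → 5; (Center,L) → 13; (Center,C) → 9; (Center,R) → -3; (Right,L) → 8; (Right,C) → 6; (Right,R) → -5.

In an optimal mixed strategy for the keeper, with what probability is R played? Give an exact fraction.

13/21

Row minima: Left → -4, Center → -3, Right → -5; maximin = -3.
Column maxima: L → 13, C → 9, R → 5; minimax = 5.
-3 ≠ 5, so there is no saddle point; optimal play is mixed.
Right is strictly dominated by Center, so the kicker never plays it.
L is strictly dominated by C (it gives the kicker strictly more in every row), so the keeper never plays it.
On the remaining 2×2 (Left, Center vs C, R):
Let the kicker play Left with probability p. Expected payoff against C: (-4)p + 9(1−p) = −13p + 9; against R: 5p + (-3)(1−p) = 8p − 3.
Setting these equal: −13p + 9 = 8p − 3 ⇒ −21p = -12 ⇒ p = 4/7, and the value is (-13)·(4/7) + 9 = 11/7.
For the keeper: with q = P(C), equating Left's and Center's payoffs gives −9q + 5 = 12q − 3 ⇒ q = 8/21.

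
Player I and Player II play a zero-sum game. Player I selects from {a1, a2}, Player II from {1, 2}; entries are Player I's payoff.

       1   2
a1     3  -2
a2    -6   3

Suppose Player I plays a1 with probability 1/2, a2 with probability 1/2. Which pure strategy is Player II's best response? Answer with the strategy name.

1

If Player II plays 1, Player I's expected payoff is (1/2)·3 + (1/2)·(-6) = -3/2.
If Player II plays 2, Player I's expected payoff is (1/2)·(-2) + (1/2)·3 = 1/2.
Player II minimizes Player I's payoff; the smallest is -3/2, so the best response is 1.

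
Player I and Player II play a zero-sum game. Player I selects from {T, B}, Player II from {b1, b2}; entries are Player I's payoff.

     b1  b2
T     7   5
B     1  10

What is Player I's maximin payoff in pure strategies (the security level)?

Row minima: T → 5, B → 1.
The best of these is 5.

5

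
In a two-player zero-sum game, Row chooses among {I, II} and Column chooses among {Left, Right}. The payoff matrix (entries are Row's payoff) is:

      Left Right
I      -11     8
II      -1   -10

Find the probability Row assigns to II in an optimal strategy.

19/28

Row minima: I → -11, II → -10; maximin = -10.
Column maxima: Left → -1, Right → 8; minimax = -1.
-10 ≠ -1, so there is no saddle point; optimal play is mixed.
Let Row play I with probability p. Expected payoff against Left: (-11)p + (-1)(1−p) = −10p − 1; against Right: 8p + (-10)(1−p) = 18p − 10.
Setting these equal: −10p − 1 = 18p − 10 ⇒ −28p = -9 ⇒ p = 9/28, and the value is (-10)·(9/28) − 1 = -59/14.
For Column: with q = P(Left), equating I's and II's payoffs gives −19q + 8 = 9q − 10 ⇒ q = 9/14.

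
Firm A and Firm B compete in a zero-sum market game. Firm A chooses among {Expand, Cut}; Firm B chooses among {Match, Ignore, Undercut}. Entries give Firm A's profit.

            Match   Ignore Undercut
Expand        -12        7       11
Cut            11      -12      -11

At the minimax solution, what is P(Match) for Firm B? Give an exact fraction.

19/42

Row minima: Expand → -12, Cut → -12; maximin = -12.
Column maxima: Match → 11, Ignore → 7, Undercut → 11; minimax = 7.
-12 ≠ 7, so there is no saddle point; optimal play is mixed.
Undercut is strictly dominated by Ignore (it gives Firm A strictly more in every row), so Firm B never plays it.
On the remaining 2×2 (Expand, Cut vs Match, Ignore):
Let Firm A play Expand with probability p. Expected payoff against Match: (-12)p + 11(1−p) = −23p + 11; against Ignore: 7p + (-12)(1−p) = 19p − 12.
Setting these equal: −23p + 11 = 19p − 12 ⇒ −42p = -23 ⇒ p = 23/42, and the value is (-23)·(23/42) + 11 = -67/42.
For Firm B: with q = P(Match), equating Expand's and Cut's payoffs gives −19q + 7 = 23q − 12 ⇒ q = 19/42.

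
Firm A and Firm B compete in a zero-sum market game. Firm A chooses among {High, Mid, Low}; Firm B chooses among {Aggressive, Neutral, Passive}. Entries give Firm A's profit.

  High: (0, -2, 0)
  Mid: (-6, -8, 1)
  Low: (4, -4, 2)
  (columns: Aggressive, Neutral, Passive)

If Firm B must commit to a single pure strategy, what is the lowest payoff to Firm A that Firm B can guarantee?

-2

Column maxima: Aggressive → 4, Neutral → -2, Passive → 2.
The smallest of these is -2.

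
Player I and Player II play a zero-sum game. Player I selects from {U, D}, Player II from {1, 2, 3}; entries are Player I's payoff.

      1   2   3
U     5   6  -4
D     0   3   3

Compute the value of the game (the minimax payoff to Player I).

Row minima: U → -4, D → 0; maximin = 0.
Column maxima: 1 → 5, 2 → 6, 3 → 3; minimax = 3.
0 ≠ 3, so there is no saddle point; optimal play is mixed.
2 is strictly dominated by 1 (it gives Player I strictly more in every row), so Player II never plays it.
On the remaining 2×2 (U, D vs 1, 3):
Let Player I play U with probability p. Expected payoff against 1: 5p + 0(1−p) = 5p; against 3: (-4)p + 3(1−p) = −7p + 3.
Setting these equal: 5p = −7p + 3 ⇒ 12p = 3 ⇒ p = 1/4, and the value is (5)·(1/4) = 5/4.
For Player II: with q = P(1), equating U's and D's payoffs gives 9q − 4 = −3q + 3 ⇒ q = 7/12.

5/4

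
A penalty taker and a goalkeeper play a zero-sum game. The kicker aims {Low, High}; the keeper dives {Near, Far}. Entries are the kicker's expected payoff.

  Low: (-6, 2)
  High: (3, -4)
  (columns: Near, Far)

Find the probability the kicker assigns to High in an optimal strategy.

Row minima: Low → -6, High → -4; maximin = -4.
Column maxima: Near → 3, Far → 2; minimax = 2.
-4 ≠ 2, so there is no saddle point; optimal play is mixed.
Let the kicker play Low with probability p. Expected payoff against Near: (-6)p + 3(1−p) = −9p + 3; against Far: 2p + (-4)(1−p) = 6p − 4.
Setting these equal: −9p + 3 = 6p − 4 ⇒ −15p = -7 ⇒ p = 7/15, and the value is (-9)·(7/15) + 3 = -6/5.
For the keeper: with q = P(Near), equating Low's and High's payoffs gives −8q + 2 = 7q − 4 ⇒ q = 2/5.

8/15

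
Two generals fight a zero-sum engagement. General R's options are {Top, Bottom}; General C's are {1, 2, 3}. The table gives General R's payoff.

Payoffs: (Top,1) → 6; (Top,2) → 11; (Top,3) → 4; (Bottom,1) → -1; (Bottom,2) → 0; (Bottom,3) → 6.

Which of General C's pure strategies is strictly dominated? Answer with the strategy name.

2

1 holds General R's payoff strictly below 2 in every row: 6 < 11, -1 < 0.
So 2 is strictly dominated for General C.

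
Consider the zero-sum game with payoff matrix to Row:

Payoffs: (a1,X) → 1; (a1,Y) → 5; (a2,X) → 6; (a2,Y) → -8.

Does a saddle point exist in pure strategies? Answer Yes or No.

Row minima: a1 → 1, a2 → -8; maximin = 1.
Column maxima: X → 6, Y → 5; minimax = 5.
1 ≠ 5, so no pure-strategy equilibrium exists.

No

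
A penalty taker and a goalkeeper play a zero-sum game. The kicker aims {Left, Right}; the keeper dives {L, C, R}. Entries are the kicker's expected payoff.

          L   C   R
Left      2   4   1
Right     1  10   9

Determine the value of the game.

Row minima: Left → 1, Right → 1; maximin = 1.
Column maxima: L → 2, C → 10, R → 9; minimax = 2.
1 ≠ 2, so there is no saddle point; optimal play is mixed.
C is strictly dominated by L (it gives the kicker strictly more in every row), so the keeper never plays it.
On the remaining 2×2 (Left, Right vs L, R):
Let the kicker play Left with probability p. Expected payoff against L: 2p + 1(1−p) = p + 1; against R: 1p + 9(1−p) = −8p + 9.
Setting these equal: p + 1 = −8p + 9 ⇒ 9p = 8 ⇒ p = 8/9, and the value is (1)·(8/9) + 1 = 17/9.
For the keeper: with q = P(L), equating Left's and Right's payoffs gives q + 1 = −8q + 9 ⇒ q = 8/9.

17/9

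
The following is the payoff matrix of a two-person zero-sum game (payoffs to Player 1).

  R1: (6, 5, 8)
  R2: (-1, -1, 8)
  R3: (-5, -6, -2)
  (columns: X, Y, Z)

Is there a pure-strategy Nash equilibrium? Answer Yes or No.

Yes

Row minima: R1 → 5, R2 → -1, R3 → -6; maximin = 5.
Column maxima: X → 6, Y → 5, Z → 8; minimax = 5.
maximin = minimax = 5, so a saddle point exists.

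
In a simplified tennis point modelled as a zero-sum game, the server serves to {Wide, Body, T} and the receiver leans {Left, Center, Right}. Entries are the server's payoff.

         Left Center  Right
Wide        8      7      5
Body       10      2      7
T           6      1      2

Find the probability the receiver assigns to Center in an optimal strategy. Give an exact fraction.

2/7

Row minima: Wide → 5, Body → 2, T → 1; maximin = 5.
Column maxima: Left → 10, Center → 7, Right → 7; minimax = 7.
5 ≠ 7, so there is no saddle point; optimal play is mixed.
T is strictly dominated by Wide, so the server never plays it.
Left is strictly dominated by Center (it gives the server strictly more in every row), so the receiver never plays it.
On the remaining 2×2 (Wide, Body vs Center, Right):
Let the server play Wide with probability p. Expected payoff against Center: 7p + 2(1−p) = 5p + 2; against Right: 5p + 7(1−p) = −2p + 7.
Setting these equal: 5p + 2 = −2p + 7 ⇒ 7p = 5 ⇒ p = 5/7, and the value is (5)·(5/7) + 2 = 39/7.
For the receiver: with q = P(Center), equating Wide's and Body's payoffs gives 2q + 5 = −5q + 7 ⇒ q = 2/7.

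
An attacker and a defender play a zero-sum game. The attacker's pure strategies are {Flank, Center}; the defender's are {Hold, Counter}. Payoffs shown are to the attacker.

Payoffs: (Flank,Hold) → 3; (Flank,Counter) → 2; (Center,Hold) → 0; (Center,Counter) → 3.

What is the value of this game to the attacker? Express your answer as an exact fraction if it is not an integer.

Row minima: Flank → 2, Center → 0; maximin = 2.
Column maxima: Hold → 3, Counter → 3; minimax = 3.
2 ≠ 3, so there is no saddle point; optimal play is mixed.
Let the attacker play Flank with probability p. Expected payoff against Hold: 3p + 0(1−p) = 3p; against Counter: 2p + 3(1−p) = −p + 3.
Setting these equal: 3p = −p + 3 ⇒ 4p = 3 ⇒ p = 3/4, and the value is (3)·(3/4) = 9/4.
For the defender: with q = P(Hold), equating Flank's and Center's payoffs gives q + 2 = −3q + 3 ⇒ q = 1/4.

9/4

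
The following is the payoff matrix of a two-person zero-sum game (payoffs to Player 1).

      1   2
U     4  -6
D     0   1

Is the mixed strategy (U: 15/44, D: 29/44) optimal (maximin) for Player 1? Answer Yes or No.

No

Against 1 this mix gives (15/44)·4 + (29/44)·0 = 15/11.
Against 2 this mix gives (15/44)·(-6) + (29/44)·1 = -61/44.
Player 2 will play 2, holding Player 1 to -61/44. Shifting weight toward the row that does better against 2 would raise this floor (the equalizing mix achieves 4/11 against both 2 and 1), so the proposed strategy is not optimal.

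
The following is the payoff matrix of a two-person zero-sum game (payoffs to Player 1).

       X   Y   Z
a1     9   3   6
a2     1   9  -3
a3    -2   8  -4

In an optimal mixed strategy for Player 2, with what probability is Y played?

3/5

Row minima: a1 → 3, a2 → -3, a3 → -4; maximin = 3.
Column maxima: X → 9, Y → 9, Z → 6; minimax = 6.
3 ≠ 6, so there is no saddle point; optimal play is mixed.
a3 is strictly dominated by a2, so Player 1 never plays it.
X is strictly dominated by Z (it gives Player 1 strictly more in every row), so Player 2 never plays it.
On the remaining 2×2 (a1, a2 vs Y, Z):
Let Player 1 play a1 with probability p. Expected payoff against Y: 3p + 9(1−p) = −6p + 9; against Z: 6p + (-3)(1−p) = 9p − 3.
Setting these equal: −6p + 9 = 9p − 3 ⇒ −15p = -12 ⇒ p = 4/5, and the value is (-6)·(4/5) + 9 = 21/5.
For Player 2: with q = P(Y), equating a1's and a2's payoffs gives −3q + 6 = 12q − 3 ⇒ q = 3/5.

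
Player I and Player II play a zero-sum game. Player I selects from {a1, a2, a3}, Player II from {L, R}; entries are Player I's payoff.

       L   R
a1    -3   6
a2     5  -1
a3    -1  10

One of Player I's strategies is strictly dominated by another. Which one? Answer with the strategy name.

a1

a3 gives a strictly higher payoff than a1 against every column: -1 > -3, 10 > 6.
So a1 is strictly dominated and Player I never plays it.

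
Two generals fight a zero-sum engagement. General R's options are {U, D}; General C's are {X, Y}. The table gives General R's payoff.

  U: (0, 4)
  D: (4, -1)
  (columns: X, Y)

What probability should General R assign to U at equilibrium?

Row minima: U → 0, D → -1; maximin = 0.
Column maxima: X → 4, Y → 4; minimax = 4.
0 ≠ 4, so there is no saddle point; optimal play is mixed.
Let General R play U with probability p. Expected payoff against X: 0p + 4(1−p) = −4p + 4; against Y: 4p + (-1)(1−p) = 5p − 1.
Setting these equal: −4p + 4 = 5p − 1 ⇒ −9p = -5 ⇒ p = 5/9, and the value is (-4)·(5/9) + 4 = 16/9.
For General C: with q = P(X), equating U's and D's payoffs gives −4q + 4 = 5q − 1 ⇒ q = 5/9.

5/9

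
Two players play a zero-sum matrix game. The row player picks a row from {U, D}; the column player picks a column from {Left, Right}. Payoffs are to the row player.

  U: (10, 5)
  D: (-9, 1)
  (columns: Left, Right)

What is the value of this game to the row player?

Row minima: U → 5, D → -9; maximin = 5.
Column maxima: Left → 10, Right → 5; minimax = 5.
Since maximin = minimax = 5, there is a saddle point and the value is 5.

5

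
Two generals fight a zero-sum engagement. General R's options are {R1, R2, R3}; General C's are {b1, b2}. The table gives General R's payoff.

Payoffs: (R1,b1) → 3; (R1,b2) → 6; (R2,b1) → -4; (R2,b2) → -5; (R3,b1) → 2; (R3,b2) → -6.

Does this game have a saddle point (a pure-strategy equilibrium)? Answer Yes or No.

Row minima: R1 → 3, R2 → -5, R3 → -6; maximin = 3.
Column maxima: b1 → 3, b2 → 6; minimax = 3.
maximin = minimax = 3, so a saddle point exists.

Yes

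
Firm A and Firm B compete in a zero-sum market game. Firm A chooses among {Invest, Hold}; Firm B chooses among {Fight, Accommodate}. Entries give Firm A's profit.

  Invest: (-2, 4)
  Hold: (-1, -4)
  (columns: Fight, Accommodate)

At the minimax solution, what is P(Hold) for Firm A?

Row minima: Invest → -2, Hold → -4; maximin = -2.
Column maxima: Fight → -1, Accommodate → 4; minimax = -1.
-2 ≠ -1, so there is no saddle point; optimal play is mixed.
Let Firm A play Invest with probability p. Expected payoff against Fight: (-2)p + (-1)(1−p) = −p − 1; against Accommodate: 4p + (-4)(1−p) = 8p − 4.
Setting these equal: −p − 1 = 8p − 4 ⇒ −9p = -3 ⇒ p = 1/3, and the value is (-1)·(1/3) − 1 = -4/3.
For Firm B: with q = P(Fight), equating Invest's and Hold's payoffs gives −6q + 4 = 3q − 4 ⇒ q = 8/9.

2/3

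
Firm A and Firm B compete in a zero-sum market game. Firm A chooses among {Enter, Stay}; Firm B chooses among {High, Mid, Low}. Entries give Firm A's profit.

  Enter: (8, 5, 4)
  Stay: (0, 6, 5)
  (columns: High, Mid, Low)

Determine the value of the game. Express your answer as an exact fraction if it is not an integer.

40/9

Row minima: Enter → 4, Stay → 0; maximin = 4.
Column maxima: High → 8, Mid → 6, Low → 5; minimax = 5.
4 ≠ 5, so there is no saddle point; optimal play is mixed.
Mid is strictly dominated by Low (it gives Firm A strictly more in every row), so Firm B never plays it.
On the remaining 2×2 (Enter, Stay vs High, Low):
Let Firm A play Enter with probability p. Expected payoff against High: 8p + 0(1−p) = 8p; against Low: 4p + 5(1−p) = −p + 5.
Setting these equal: 8p = −p + 5 ⇒ 9p = 5 ⇒ p = 5/9, and the value is (8)·(5/9) = 40/9.
For Firm B: with q = P(High), equating Enter's and Stay's payoffs gives 4q + 4 = −5q + 5 ⇒ q = 1/9.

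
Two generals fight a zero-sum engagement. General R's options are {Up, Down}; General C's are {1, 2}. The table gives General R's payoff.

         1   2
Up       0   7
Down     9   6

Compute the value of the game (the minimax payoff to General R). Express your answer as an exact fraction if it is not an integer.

63/10

Row minima: Up → 0, Down → 6; maximin = 6.
Column maxima: 1 → 9, 2 → 7; minimax = 7.
6 ≠ 7, so there is no saddle point; optimal play is mixed.
Let General R play Up with probability p. Expected payoff against 1: 0p + 9(1−p) = −9p + 9; against 2: 7p + 6(1−p) = p + 6.
Setting these equal: −9p + 9 = p + 6 ⇒ −10p = -3 ⇒ p = 3/10, and the value is (-9)·(3/10) + 9 = 63/10.
For General C: with q = P(1), equating Up's and Down's payoffs gives −7q + 7 = 3q + 6 ⇒ q = 1/10.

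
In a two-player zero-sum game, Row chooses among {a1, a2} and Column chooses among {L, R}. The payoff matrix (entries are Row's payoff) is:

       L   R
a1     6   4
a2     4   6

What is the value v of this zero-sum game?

5

Row minima: a1 → 4, a2 → 4; maximin = 4.
Column maxima: L → 6, R → 6; minimax = 6.
4 ≠ 6, so there is no saddle point; optimal play is mixed.
Let Row play a1 with probability p. Expected payoff against L: 6p + 4(1−p) = 2p + 4; against R: 4p + 6(1−p) = −2p + 6.
Setting these equal: 2p + 4 = −2p + 6 ⇒ 4p = 2 ⇒ p = 1/2, and the value is (2)·(1/2) + 4 = 5.
For Column: with q = P(L), equating a1's and a2's payoffs gives 2q + 4 = −2q + 6 ⇒ q = 1/2.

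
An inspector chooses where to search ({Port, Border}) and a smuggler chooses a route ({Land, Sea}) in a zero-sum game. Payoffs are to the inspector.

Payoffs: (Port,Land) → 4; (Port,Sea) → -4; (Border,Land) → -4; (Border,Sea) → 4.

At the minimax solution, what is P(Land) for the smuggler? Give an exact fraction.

Row minima: Port → -4, Border → -4; maximin = -4.
Column maxima: Land → 4, Sea → 4; minimax = 4.
-4 ≠ 4, so there is no saddle point; optimal play is mixed.
Let the inspector play Port with probability p. Expected payoff against Land: 4p + (-4)(1−p) = 8p − 4; against Sea: (-4)p + 4(1−p) = −8p + 4.
Setting these equal: 8p − 4 = −8p + 4 ⇒ 16p = 8 ⇒ p = 1/2, and the value is (8)·(1/2) − 4 = 0.
For the smuggler: with q = P(Land), equating Port's and Border's payoffs gives 8q − 4 = −8q + 4 ⇒ q = 1/2.

1/2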